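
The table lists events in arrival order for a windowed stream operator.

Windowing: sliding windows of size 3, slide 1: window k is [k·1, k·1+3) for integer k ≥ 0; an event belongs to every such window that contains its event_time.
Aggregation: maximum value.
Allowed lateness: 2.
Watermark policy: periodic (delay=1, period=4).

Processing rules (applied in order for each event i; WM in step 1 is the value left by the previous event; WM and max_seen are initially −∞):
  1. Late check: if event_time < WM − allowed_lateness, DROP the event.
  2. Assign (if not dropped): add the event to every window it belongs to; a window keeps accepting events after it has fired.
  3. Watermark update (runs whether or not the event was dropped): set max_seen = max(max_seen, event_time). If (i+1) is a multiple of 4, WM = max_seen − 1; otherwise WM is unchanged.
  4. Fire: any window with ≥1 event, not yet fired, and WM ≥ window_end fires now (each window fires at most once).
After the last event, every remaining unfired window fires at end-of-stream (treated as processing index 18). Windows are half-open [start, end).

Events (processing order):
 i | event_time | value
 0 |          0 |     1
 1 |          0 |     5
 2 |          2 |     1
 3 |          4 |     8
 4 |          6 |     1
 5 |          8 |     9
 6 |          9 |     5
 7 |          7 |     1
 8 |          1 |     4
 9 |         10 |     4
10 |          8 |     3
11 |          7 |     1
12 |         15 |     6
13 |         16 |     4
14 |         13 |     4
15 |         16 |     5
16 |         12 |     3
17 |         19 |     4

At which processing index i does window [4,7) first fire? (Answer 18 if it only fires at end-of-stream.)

i=0 t=0 v=1: → [0,3); WM=−∞
i=1 t=0 v=5: → [0,3); WM=−∞
i=2 t=2 v=1: → [2,5),[1,4),[0,3); WM=−∞
i=3 t=4 v=8: → [4,7),[3,6),[2,5); WM=3; [0,3) fires=5
i=4 t=6 v=1: → [6,9),[5,8),[4,7); WM=3
i=5 t=8 v=9: → [8,11),[7,10),[6,9); WM=3
i=6 t=9 v=5: → [9,12),[8,11),[7,10); WM=3
i=7 t=7 v=1: → [7,10),[6,9),[5,8); WM=8; [1,4) fires=1 [2,5) fires=8 [3,6) fires=8 [4,7) fires=8 [5,8) fires=1
i=8 t=1 v=4: DROP (t<8-2); WM=8
i=9 t=10 v=4: → [10,13),[9,12),[8,11); WM=8
i=10 t=8 v=3: → [8,11),[7,10),[6,9); WM=8
i=11 t=7 v=1: → [7,10),[6,9),[5,8); WM=9; [6,9) fires=9
i=12 t=15 v=6: → [15,18),[14,17),[13,16); WM=9
i=13 t=16 v=4: → [16,19),[15,18),[14,17); WM=9
i=14 t=13 v=4: → [13,16),[12,15),[11,14); WM=9
i=15 t=16 v=5: → [16,19),[15,18),[14,17); WM=15; [7,10) fires=9 [8,11) fires=9 [9,12) fires=5 [10,13) fires=4 [11,14) fires=4 [12,15) fires=4
i=16 t=12 v=3: DROP (t<15-2); WM=15
i=17 t=19 v=4: → [19,22),[18,21),[17,20); WM=15

7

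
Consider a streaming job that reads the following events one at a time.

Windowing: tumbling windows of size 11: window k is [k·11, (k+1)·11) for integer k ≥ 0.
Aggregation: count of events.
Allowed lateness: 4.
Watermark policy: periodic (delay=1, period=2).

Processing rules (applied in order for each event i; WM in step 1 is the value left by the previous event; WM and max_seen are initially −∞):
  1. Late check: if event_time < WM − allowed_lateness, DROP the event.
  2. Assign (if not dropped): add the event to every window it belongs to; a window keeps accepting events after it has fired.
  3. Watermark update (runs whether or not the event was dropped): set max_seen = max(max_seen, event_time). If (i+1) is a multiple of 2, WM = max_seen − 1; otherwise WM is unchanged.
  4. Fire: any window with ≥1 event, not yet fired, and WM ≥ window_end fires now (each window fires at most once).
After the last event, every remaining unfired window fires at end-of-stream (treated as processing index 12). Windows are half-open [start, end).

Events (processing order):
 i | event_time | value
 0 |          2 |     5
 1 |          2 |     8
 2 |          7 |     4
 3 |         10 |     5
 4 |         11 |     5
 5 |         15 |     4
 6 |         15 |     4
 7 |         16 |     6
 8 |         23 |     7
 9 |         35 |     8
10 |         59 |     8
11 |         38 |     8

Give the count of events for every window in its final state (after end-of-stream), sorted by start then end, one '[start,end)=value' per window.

i=0 t=2 v=5: → [0,11); WM=−∞
i=1 t=2 v=8: → [0,11); WM=1
i=2 t=7 v=4: → [0,11); WM=1
i=3 t=10 v=5: → [0,11); WM=9
i=4 t=11 v=5: → [11,22); WM=9
i=5 t=15 v=4: → [11,22); WM=14; [0,11) fires=4
i=6 t=15 v=4: → [11,22); WM=14
i=7 t=16 v=6: → [11,22); WM=15
i=8 t=23 v=7: → [22,33); WM=15
i=9 t=35 v=8: → [33,44); WM=34; [11,22) fires=4 [22,33) fires=1
i=10 t=59 v=8: → [55,66); WM=34
i=11 t=38 v=8: → [33,44); WM=58; [33,44) fires=2

[0,11)=4 [11,22)=4 [22,33)=1 [33,44)=2 [55,66)=1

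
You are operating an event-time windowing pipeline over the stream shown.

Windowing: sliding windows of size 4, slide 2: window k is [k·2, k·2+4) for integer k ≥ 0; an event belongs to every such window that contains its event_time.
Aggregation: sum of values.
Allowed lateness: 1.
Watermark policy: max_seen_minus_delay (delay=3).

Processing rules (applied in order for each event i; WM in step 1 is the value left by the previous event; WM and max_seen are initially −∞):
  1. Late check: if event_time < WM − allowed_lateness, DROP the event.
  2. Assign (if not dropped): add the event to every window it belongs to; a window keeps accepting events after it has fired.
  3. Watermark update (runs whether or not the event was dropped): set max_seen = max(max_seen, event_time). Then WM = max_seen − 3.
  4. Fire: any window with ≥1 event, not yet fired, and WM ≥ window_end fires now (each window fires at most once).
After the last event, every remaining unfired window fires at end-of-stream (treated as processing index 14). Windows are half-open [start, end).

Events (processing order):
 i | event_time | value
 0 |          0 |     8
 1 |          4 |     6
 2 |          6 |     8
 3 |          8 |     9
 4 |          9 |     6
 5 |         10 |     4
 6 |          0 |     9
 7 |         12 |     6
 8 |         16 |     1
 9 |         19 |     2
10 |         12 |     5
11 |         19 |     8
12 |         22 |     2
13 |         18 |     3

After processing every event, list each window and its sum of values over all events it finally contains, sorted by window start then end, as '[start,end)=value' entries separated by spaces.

[0,4)=8 [2,6)=6 [4,8)=14 [6,10)=23 [8,12)=19 [10,14)=10 [12,16)=6 [14,18)=1 [16,20)=14 [18,22)=13 [20,24)=2 [22,26)=2

i=0 t=0 v=8: → [0,4); WM=-3
i=1 t=4 v=6: → [4,8),[2,6); WM=1
i=2 t=6 v=8: → [6,10),[4,8); WM=3
i=3 t=8 v=9: → [8,12),[6,10); WM=5; [0,4) fires=8
i=4 t=9 v=6: → [8,12),[6,10); WM=6; [2,6) fires=6
i=5 t=10 v=4: → [10,14),[8,12); WM=7
i=6 t=0 v=9: DROP (t<7-1); WM=7
i=7 t=12 v=6: → [12,16),[10,14); WM=9; [4,8) fires=14
i=8 t=16 v=1: → [16,20),[14,18); WM=13; [6,10) fires=23 [8,12) fires=19
i=9 t=19 v=2: → [18,22),[16,20); WM=16; [10,14) fires=10 [12,16) fires=6
i=10 t=12 v=5: DROP (t<16-1); WM=16
i=11 t=19 v=8: → [18,22),[16,20); WM=16
i=12 t=22 v=2: → [22,26),[20,24); WM=19; [14,18) fires=1
i=13 t=18 v=3: → [18,22),[16,20); WM=19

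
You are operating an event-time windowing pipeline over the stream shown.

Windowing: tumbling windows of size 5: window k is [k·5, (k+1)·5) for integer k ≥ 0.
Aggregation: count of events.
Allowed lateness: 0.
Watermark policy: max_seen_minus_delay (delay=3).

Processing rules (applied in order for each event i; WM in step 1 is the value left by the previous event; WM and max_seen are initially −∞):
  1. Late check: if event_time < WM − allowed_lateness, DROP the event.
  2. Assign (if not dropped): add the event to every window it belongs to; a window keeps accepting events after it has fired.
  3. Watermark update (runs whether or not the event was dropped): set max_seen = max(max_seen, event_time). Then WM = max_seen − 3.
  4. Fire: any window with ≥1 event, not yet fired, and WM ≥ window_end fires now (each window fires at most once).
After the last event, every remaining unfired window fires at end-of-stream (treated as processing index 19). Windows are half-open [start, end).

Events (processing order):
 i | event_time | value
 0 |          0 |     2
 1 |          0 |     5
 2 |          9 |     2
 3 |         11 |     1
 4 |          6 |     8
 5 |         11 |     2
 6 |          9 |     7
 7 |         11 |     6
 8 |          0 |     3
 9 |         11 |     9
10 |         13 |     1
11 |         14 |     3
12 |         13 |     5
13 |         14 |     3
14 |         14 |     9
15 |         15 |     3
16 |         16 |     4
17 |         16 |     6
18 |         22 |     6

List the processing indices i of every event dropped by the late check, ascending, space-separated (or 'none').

i=0 t=0 v=2: → [0,5); WM=-3
i=1 t=0 v=5: → [0,5); WM=-3
i=2 t=9 v=2: → [5,10); WM=6; [0,5) fires=2
i=3 t=11 v=1: → [10,15); WM=8
i=4 t=6 v=8: DROP (t<8-0); WM=8
i=5 t=11 v=2: → [10,15); WM=8
i=6 t=9 v=7: → [5,10); WM=8
i=7 t=11 v=6: → [10,15); WM=8
i=8 t=0 v=3: DROP (t<8-0); WM=8
i=9 t=11 v=9: → [10,15); WM=8
i=10 t=13 v=1: → [10,15); WM=10; [5,10) fires=2
i=11 t=14 v=3: → [10,15); WM=11
i=12 t=13 v=5: → [10,15); WM=11
i=13 t=14 v=3: → [10,15); WM=11
i=14 t=14 v=9: → [10,15); WM=11
i=15 t=15 v=3: → [15,20); WM=12
i=16 t=16 v=4: → [15,20); WM=13
i=17 t=16 v=6: → [15,20); WM=13
i=18 t=22 v=6: → [20,25); WM=19; [10,15) fires=9

4 8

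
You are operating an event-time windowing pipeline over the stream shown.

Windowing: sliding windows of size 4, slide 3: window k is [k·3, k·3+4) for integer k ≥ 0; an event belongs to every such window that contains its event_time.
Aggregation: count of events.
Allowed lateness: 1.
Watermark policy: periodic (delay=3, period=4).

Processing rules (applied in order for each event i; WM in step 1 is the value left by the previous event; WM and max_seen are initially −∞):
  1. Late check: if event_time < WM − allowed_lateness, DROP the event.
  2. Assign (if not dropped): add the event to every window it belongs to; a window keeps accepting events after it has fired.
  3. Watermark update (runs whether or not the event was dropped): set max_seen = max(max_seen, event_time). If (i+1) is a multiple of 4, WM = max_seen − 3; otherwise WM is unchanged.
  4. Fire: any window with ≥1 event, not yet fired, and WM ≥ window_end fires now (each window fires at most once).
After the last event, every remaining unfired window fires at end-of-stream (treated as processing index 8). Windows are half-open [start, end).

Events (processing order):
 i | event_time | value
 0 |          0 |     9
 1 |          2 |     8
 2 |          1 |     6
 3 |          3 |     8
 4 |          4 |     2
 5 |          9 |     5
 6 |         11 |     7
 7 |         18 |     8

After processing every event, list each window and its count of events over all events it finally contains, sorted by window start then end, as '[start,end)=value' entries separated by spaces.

i=0 t=0 v=9: → [0,4); WM=−∞
i=1 t=2 v=8: → [0,4); WM=−∞
i=2 t=1 v=6: → [0,4); WM=−∞
i=3 t=3 v=8: → [3,7),[0,4); WM=0
i=4 t=4 v=2: → [3,7); WM=0
i=5 t=9 v=5: → [9,13),[6,10); WM=0
i=6 t=11 v=7: → [9,13); WM=0
i=7 t=18 v=8: → [18,22),[15,19); WM=15; [0,4) fires=4 [3,7) fires=2 [6,10) fires=1 [9,13) fires=2

[0,4)=4 [3,7)=2 [6,10)=1 [9,13)=2 [15,19)=1 [18,22)=1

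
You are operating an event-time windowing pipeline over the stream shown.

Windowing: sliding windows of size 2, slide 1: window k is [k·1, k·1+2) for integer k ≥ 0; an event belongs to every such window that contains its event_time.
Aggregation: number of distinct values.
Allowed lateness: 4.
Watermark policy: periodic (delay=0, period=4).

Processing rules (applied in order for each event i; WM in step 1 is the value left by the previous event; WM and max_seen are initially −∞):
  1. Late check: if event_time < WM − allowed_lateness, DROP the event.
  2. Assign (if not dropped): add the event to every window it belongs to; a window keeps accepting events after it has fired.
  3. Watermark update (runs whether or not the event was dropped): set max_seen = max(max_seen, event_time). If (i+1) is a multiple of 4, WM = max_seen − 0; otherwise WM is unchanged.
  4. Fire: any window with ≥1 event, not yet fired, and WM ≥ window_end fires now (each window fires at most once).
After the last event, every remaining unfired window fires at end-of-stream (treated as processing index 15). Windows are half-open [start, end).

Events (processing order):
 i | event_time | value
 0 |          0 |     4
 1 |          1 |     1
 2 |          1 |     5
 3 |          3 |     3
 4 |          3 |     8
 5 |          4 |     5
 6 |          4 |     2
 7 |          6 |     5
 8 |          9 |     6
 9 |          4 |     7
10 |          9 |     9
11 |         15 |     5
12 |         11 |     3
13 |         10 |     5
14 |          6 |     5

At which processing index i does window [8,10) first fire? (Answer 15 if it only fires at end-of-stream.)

i=0 t=0 v=4: → [0,2); WM=−∞
i=1 t=1 v=1: → [1,3),[0,2); WM=−∞
i=2 t=1 v=5: → [1,3),[0,2); WM=−∞
i=3 t=3 v=3: → [3,5),[2,4); WM=3; [0,2) fires=3 [1,3) fires=2
i=4 t=3 v=8: → [3,5),[2,4); WM=3
i=5 t=4 v=5: → [4,6),[3,5); WM=3
i=6 t=4 v=2: → [4,6),[3,5); WM=3
i=7 t=6 v=5: → [6,8),[5,7); WM=6; [2,4) fires=2 [3,5) fires=4 [4,6) fires=2
i=8 t=9 v=6: → [9,11),[8,10); WM=6
i=9 t=4 v=7: → [4,6),[3,5); WM=6
i=10 t=9 v=9: → [9,11),[8,10); WM=6
i=11 t=15 v=5: → [15,17),[14,16); WM=15; [5,7) fires=1 [6,8) fires=1 [8,10) fires=2 [9,11) fires=2
i=12 t=11 v=3: → [11,13),[10,12); WM=15; [10,12) fires=1 [11,13) fires=1
i=13 t=10 v=5: DROP (t<15-4); WM=15
i=14 t=6 v=5: DROP (t<15-4); WM=15

11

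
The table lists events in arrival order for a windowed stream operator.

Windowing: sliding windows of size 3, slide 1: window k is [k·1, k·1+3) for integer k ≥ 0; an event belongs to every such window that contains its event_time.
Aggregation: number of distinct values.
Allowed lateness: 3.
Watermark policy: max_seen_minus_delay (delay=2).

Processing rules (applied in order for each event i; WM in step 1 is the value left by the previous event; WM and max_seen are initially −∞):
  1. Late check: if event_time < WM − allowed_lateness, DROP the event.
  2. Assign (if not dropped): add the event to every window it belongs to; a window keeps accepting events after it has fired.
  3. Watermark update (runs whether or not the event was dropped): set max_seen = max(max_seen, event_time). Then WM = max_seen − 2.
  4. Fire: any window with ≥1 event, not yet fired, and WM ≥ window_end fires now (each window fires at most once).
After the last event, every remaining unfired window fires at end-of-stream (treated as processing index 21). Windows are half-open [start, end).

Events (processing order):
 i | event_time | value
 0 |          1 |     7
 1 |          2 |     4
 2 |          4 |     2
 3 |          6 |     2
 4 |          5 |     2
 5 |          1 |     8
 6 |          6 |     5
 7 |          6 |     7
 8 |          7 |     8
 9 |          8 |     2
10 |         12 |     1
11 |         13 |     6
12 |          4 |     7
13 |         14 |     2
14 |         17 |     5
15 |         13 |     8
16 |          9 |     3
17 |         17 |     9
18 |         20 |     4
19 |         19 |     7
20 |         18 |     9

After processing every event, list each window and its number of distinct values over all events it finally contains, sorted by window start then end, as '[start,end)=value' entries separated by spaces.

[0,3)=3 [1,4)=3 [2,5)=2 [3,6)=1 [4,7)=3 [5,8)=4 [6,9)=4 [7,10)=2 [8,11)=1 [10,13)=1 [11,14)=3 [12,15)=4 [13,16)=3 [14,17)=1 [15,18)=2 [16,19)=2 [17,20)=3 [18,21)=3 [19,22)=2 [20,23)=1

i=0 t=1 v=7: → [1,4),[0,3); WM=-1
i=1 t=2 v=4: → [2,5),[1,4),[0,3); WM=0
i=2 t=4 v=2: → [4,7),[3,6),[2,5); WM=2
i=3 t=6 v=2: → [6,9),[5,8),[4,7); WM=4; [0,3) fires=2 [1,4) fires=2
i=4 t=5 v=2: → [5,8),[4,7),[3,6); WM=4
i=5 t=1 v=8: → [1,4),[0,3); WM=4
i=6 t=6 v=5: → [6,9),[5,8),[4,7); WM=4
i=7 t=6 v=7: → [6,9),[5,8),[4,7); WM=4
i=8 t=7 v=8: → [7,10),[6,9),[5,8); WM=5; [2,5) fires=2
i=9 t=8 v=2: → [8,11),[7,10),[6,9); WM=6; [3,6) fires=1
i=10 t=12 v=1: → [12,15),[11,14),[10,13); WM=10; [4,7) fires=3 [5,8) fires=4 [6,9) fires=4 [7,10) fires=2
i=11 t=13 v=6: → [13,16),[12,15),[11,14); WM=11; [8,11) fires=1
i=12 t=4 v=7: DROP (t<11-3); WM=11
i=13 t=14 v=2: → [14,17),[13,16),[12,15); WM=12
i=14 t=17 v=5: → [17,20),[16,19),[15,18); WM=15; [10,13) fires=1 [11,14) fires=2 [12,15) fires=3
i=15 t=13 v=8: → [13,16),[12,15),[11,14); WM=15
i=16 t=9 v=3: DROP (t<15-3); WM=15
i=17 t=17 v=9: → [17,20),[16,19),[15,18); WM=15
i=18 t=20 v=4: → [20,23),[19,22),[18,21); WM=18; [13,16) fires=3 [14,17) fires=1 [15,18) fires=2
i=19 t=19 v=7: → [19,22),[18,21),[17,20); WM=18
i=20 t=18 v=9: → [18,21),[17,20),[16,19); WM=18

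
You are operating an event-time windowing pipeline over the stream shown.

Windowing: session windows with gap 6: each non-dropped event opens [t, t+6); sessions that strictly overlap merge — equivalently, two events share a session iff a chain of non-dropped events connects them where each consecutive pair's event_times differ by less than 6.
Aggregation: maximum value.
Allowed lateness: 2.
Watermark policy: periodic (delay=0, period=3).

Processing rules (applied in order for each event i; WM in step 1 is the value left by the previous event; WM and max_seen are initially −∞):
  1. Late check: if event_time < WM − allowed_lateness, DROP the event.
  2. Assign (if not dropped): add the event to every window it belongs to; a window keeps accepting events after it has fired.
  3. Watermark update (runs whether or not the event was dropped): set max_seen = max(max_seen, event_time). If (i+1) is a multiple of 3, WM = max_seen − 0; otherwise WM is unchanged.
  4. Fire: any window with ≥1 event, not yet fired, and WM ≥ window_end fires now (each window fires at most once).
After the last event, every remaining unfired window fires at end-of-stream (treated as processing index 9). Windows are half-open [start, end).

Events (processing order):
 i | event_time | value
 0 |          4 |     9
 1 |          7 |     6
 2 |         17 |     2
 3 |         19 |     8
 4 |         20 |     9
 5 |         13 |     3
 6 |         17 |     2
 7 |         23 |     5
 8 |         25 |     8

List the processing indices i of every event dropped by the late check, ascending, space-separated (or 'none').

5 6

i=0 t=4 v=9: → [4,10); WM=−∞
i=1 t=7 v=6: → [4,13); WM=−∞
i=2 t=17 v=2: → [17,23); WM=17
i=3 t=19 v=8: → [17,25); WM=17
i=4 t=20 v=9: → [17,26); WM=17
i=5 t=13 v=3: DROP (t<17-2); WM=20
i=6 t=17 v=2: DROP (t<20-2); WM=20
i=7 t=23 v=5: → [17,29); WM=20
i=8 t=25 v=8: → [17,31); WM=25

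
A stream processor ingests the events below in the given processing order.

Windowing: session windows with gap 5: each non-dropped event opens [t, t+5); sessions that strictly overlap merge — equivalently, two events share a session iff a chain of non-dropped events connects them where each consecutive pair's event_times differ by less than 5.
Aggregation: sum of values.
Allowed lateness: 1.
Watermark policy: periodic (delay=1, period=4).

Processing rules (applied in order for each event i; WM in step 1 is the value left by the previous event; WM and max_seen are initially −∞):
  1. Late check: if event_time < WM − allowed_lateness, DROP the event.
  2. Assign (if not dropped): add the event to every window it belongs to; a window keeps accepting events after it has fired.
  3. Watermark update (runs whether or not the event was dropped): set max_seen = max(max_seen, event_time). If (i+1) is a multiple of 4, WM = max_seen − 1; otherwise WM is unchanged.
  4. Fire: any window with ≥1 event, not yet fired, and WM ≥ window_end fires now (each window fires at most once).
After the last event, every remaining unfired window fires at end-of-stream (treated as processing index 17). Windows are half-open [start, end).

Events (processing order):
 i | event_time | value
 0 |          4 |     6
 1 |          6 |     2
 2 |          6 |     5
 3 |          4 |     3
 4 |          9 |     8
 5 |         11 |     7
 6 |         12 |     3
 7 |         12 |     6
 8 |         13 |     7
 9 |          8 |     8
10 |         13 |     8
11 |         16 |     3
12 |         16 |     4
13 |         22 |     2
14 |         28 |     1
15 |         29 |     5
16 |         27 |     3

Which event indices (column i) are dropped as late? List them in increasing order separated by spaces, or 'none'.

i=0 t=4 v=6: → [4,9); WM=−∞
i=1 t=6 v=2: → [4,11); WM=−∞
i=2 t=6 v=5: → [4,11); WM=−∞
i=3 t=4 v=3: → [4,11); WM=5
i=4 t=9 v=8: → [4,14); WM=5
i=5 t=11 v=7: → [4,16); WM=5
i=6 t=12 v=3: → [4,17); WM=5
i=7 t=12 v=6: → [4,17); WM=11
i=8 t=13 v=7: → [4,18); WM=11
i=9 t=8 v=8: DROP (t<11-1); WM=11
i=10 t=13 v=8: → [4,18); WM=11
i=11 t=16 v=3: → [4,21); WM=15
i=12 t=16 v=4: → [4,21); WM=15
i=13 t=22 v=2: → [22,27); WM=15
i=14 t=28 v=1: → [28,33); WM=15
i=15 t=29 v=5: → [28,34); WM=28
i=16 t=27 v=3: → [27,34); WM=28

9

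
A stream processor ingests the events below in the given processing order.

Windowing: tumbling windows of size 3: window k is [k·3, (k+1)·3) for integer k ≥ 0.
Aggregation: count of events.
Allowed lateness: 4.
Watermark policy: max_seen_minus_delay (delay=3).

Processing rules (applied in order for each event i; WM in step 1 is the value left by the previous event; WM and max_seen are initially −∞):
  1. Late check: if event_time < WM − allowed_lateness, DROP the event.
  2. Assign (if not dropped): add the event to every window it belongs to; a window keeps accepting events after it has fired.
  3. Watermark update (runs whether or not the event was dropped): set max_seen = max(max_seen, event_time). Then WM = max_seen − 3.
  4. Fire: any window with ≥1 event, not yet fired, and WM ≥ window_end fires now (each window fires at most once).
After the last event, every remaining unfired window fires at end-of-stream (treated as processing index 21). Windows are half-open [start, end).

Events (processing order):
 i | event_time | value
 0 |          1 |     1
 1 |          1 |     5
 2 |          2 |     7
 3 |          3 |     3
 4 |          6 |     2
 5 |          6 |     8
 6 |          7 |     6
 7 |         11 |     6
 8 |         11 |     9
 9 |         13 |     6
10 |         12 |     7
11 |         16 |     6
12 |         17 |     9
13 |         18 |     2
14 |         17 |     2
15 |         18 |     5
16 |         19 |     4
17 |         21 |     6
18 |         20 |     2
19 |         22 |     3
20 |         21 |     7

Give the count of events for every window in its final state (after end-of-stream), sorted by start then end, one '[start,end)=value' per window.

i=0 t=1 v=1: → [0,3); WM=-2
i=1 t=1 v=5: → [0,3); WM=-2
i=2 t=2 v=7: → [0,3); WM=-1
i=3 t=3 v=3: → [3,6); WM=0
i=4 t=6 v=2: → [6,9); WM=3; [0,3) fires=3
i=5 t=6 v=8: → [6,9); WM=3
i=6 t=7 v=6: → [6,9); WM=4
i=7 t=11 v=6: → [9,12); WM=8; [3,6) fires=1
i=8 t=11 v=9: → [9,12); WM=8
i=9 t=13 v=6: → [12,15); WM=10; [6,9) fires=3
i=10 t=12 v=7: → [12,15); WM=10
i=11 t=16 v=6: → [15,18); WM=13; [9,12) fires=2
i=12 t=17 v=9: → [15,18); WM=14
i=13 t=18 v=2: → [18,21); WM=15; [12,15) fires=2
i=14 t=17 v=2: → [15,18); WM=15
i=15 t=18 v=5: → [18,21); WM=15
i=16 t=19 v=4: → [18,21); WM=16
i=17 t=21 v=6: → [21,24); WM=18; [15,18) fires=3
i=18 t=20 v=2: → [18,21); WM=18
i=19 t=22 v=3: → [21,24); WM=19
i=20 t=21 v=7: → [21,24); WM=19

[0,3)=3 [3,6)=1 [6,9)=3 [9,12)=2 [12,15)=2 [15,18)=3 [18,21)=4 [21,24)=3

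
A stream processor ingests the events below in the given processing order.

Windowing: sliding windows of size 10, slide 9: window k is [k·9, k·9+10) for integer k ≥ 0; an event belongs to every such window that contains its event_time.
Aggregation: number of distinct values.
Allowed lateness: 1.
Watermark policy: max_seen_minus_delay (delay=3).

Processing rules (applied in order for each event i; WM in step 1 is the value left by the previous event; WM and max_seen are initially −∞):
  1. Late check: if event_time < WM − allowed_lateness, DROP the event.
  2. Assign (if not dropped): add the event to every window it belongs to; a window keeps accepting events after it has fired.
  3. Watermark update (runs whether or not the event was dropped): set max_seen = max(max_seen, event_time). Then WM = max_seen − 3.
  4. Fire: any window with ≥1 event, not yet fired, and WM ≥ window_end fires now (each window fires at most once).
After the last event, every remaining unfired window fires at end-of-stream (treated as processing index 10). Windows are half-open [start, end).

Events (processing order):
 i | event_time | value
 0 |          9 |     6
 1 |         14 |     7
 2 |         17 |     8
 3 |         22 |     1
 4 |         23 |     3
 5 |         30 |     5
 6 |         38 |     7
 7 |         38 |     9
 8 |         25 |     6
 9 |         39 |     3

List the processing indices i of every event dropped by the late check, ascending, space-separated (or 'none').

8

i=0 t=9 v=6: → [9,19),[0,10); WM=6
i=1 t=14 v=7: → [9,19); WM=11; [0,10) fires=1
i=2 t=17 v=8: → [9,19); WM=14
i=3 t=22 v=1: → [18,28); WM=19; [9,19) fires=3
i=4 t=23 v=3: → [18,28); WM=20
i=5 t=30 v=5: → [27,37); WM=27
i=6 t=38 v=7: → [36,46); WM=35; [18,28) fires=2
i=7 t=38 v=9: → [36,46); WM=35
i=8 t=25 v=6: DROP (t<35-1); WM=35
i=9 t=39 v=3: → [36,46); WM=36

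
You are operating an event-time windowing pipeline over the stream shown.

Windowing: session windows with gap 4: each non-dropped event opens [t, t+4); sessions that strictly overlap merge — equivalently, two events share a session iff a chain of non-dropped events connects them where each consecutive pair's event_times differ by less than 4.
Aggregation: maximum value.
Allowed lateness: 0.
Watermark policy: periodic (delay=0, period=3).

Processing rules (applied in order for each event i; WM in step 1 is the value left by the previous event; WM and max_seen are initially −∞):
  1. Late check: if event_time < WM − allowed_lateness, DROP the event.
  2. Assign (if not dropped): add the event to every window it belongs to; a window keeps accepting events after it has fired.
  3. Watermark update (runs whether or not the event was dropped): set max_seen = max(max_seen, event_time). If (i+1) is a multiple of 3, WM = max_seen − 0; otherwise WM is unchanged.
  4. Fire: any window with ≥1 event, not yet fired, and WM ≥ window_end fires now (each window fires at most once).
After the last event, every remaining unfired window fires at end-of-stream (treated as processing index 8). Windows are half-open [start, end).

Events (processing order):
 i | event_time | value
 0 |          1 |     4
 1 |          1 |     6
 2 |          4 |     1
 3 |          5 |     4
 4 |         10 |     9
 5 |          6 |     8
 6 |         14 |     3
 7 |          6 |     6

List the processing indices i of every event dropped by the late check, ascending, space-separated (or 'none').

7

i=0 t=1 v=4: → [1,5); WM=−∞
i=1 t=1 v=6: → [1,5); WM=−∞
i=2 t=4 v=1: → [1,8); WM=4
i=3 t=5 v=4: → [1,9); WM=4
i=4 t=10 v=9: → [10,14); WM=4
i=5 t=6 v=8: → [1,10); WM=10
i=6 t=14 v=3: → [14,18); WM=10
i=7 t=6 v=6: DROP (t<10-0); WM=10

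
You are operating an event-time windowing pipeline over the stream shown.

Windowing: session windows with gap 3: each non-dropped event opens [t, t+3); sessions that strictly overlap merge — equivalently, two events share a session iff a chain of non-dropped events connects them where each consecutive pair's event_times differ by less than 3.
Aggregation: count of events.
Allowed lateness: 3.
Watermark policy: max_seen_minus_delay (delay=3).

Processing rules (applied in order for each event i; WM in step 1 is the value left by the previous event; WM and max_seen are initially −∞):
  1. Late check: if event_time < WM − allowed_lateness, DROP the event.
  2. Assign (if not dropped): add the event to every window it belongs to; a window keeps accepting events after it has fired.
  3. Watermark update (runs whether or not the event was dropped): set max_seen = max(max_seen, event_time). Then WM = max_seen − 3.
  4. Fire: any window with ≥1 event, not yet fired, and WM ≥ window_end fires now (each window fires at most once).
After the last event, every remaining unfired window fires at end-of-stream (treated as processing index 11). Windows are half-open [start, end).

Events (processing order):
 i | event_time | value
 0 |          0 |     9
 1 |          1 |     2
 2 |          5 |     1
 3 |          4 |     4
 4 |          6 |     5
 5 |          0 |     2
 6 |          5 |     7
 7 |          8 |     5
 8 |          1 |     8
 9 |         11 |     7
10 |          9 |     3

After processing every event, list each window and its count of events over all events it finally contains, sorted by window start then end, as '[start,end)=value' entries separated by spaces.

[0,4)=3 [4,14)=7

i=0 t=0 v=9: → [0,3); WM=-3
i=1 t=1 v=2: → [0,4); WM=-2
i=2 t=5 v=1: → [5,8); WM=2
i=3 t=4 v=4: → [4,8); WM=2
i=4 t=6 v=5: → [4,9); WM=3
i=5 t=0 v=2: → [0,4); WM=3
i=6 t=5 v=7: → [4,9); WM=3
i=7 t=8 v=5: → [4,11); WM=5
i=8 t=1 v=8: DROP (t<5-3); WM=5
i=9 t=11 v=7: → [11,14); WM=8
i=10 t=9 v=3: → [4,14); WM=8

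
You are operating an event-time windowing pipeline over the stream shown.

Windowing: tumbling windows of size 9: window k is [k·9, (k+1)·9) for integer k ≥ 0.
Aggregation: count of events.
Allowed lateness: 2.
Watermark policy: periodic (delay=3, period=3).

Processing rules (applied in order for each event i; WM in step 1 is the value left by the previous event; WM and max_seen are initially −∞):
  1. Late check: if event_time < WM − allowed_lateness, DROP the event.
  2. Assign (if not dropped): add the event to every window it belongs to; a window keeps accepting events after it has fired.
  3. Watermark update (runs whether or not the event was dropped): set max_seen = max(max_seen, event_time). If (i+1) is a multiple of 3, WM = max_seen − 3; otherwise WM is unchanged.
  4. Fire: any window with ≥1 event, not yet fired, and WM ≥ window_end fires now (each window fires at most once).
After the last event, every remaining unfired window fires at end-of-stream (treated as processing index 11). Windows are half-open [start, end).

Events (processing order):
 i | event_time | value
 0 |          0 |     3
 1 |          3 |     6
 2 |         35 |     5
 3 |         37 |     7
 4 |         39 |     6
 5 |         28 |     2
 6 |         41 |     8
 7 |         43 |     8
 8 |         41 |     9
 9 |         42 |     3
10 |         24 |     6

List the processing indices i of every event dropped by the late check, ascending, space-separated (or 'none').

5 10

i=0 t=0 v=3: → [0,9); WM=−∞
i=1 t=3 v=6: → [0,9); WM=−∞
i=2 t=35 v=5: → [27,36); WM=32; [0,9) fires=2
i=3 t=37 v=7: → [36,45); WM=32
i=4 t=39 v=6: → [36,45); WM=32
i=5 t=28 v=2: DROP (t<32-2); WM=36; [27,36) fires=1
i=6 t=41 v=8: → [36,45); WM=36
i=7 t=43 v=8: → [36,45); WM=36
i=8 t=41 v=9: → [36,45); WM=40
i=9 t=42 v=3: → [36,45); WM=40
i=10 t=24 v=6: DROP (t<40-2); WM=40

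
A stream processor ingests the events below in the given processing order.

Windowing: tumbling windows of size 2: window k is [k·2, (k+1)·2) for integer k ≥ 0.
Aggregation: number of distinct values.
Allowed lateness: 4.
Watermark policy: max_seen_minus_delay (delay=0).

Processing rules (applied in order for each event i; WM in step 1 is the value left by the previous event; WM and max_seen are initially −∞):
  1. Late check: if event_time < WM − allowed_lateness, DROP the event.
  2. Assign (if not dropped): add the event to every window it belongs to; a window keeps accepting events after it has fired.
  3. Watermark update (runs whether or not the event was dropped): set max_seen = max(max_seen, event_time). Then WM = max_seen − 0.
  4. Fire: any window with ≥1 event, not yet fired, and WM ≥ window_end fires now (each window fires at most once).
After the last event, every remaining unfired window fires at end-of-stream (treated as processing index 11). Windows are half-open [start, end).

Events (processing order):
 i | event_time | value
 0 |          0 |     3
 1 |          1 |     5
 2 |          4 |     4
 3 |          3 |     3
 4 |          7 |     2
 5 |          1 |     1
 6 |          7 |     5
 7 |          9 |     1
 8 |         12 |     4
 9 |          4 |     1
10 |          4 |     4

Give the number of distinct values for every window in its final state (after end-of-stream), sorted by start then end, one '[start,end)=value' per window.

i=0 t=0 v=3: → [0,2); WM=0
i=1 t=1 v=5: → [0,2); WM=1
i=2 t=4 v=4: → [4,6); WM=4; [0,2) fires=2
i=3 t=3 v=3: → [2,4); WM=4; [2,4) fires=1
i=4 t=7 v=2: → [6,8); WM=7; [4,6) fires=1
i=5 t=1 v=1: DROP (t<7-4); WM=7
i=6 t=7 v=5: → [6,8); WM=7
i=7 t=9 v=1: → [8,10); WM=9; [6,8) fires=2
i=8 t=12 v=4: → [12,14); WM=12; [8,10) fires=1
i=9 t=4 v=1: DROP (t<12-4); WM=12
i=10 t=4 v=4: DROP (t<12-4); WM=12

[0,2)=2 [2,4)=1 [4,6)=1 [6,8)=2 [8,10)=1 [12,14)=1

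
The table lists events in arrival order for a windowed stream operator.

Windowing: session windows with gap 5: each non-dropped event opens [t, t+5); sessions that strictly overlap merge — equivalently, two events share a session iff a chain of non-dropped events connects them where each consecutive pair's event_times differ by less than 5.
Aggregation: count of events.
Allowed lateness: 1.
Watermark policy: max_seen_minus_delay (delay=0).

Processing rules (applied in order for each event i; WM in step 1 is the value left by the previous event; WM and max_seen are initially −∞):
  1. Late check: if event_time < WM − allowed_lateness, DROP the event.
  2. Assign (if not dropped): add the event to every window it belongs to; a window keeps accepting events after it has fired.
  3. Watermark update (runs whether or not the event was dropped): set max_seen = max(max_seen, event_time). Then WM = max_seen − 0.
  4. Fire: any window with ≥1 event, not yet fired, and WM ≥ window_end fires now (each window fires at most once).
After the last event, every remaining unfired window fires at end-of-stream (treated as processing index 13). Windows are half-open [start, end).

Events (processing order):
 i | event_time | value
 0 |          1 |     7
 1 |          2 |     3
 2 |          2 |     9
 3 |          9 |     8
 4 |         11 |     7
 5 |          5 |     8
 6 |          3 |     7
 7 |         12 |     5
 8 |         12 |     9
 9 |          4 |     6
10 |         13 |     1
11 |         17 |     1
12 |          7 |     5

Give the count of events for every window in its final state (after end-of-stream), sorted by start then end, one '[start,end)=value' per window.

i=0 t=1 v=7: → [1,6); WM=1
i=1 t=2 v=3: → [1,7); WM=2
i=2 t=2 v=9: → [1,7); WM=2
i=3 t=9 v=8: → [9,14); WM=9
i=4 t=11 v=7: → [9,16); WM=11
i=5 t=5 v=8: DROP (t<11-1); WM=11
i=6 t=3 v=7: DROP (t<11-1); WM=11
i=7 t=12 v=5: → [9,17); WM=12
i=8 t=12 v=9: → [9,17); WM=12
i=9 t=4 v=6: DROP (t<12-1); WM=12
i=10 t=13 v=1: → [9,18); WM=13
i=11 t=17 v=1: → [9,22); WM=17
i=12 t=7 v=5: DROP (t<17-1); WM=17

[1,7)=3 [9,22)=6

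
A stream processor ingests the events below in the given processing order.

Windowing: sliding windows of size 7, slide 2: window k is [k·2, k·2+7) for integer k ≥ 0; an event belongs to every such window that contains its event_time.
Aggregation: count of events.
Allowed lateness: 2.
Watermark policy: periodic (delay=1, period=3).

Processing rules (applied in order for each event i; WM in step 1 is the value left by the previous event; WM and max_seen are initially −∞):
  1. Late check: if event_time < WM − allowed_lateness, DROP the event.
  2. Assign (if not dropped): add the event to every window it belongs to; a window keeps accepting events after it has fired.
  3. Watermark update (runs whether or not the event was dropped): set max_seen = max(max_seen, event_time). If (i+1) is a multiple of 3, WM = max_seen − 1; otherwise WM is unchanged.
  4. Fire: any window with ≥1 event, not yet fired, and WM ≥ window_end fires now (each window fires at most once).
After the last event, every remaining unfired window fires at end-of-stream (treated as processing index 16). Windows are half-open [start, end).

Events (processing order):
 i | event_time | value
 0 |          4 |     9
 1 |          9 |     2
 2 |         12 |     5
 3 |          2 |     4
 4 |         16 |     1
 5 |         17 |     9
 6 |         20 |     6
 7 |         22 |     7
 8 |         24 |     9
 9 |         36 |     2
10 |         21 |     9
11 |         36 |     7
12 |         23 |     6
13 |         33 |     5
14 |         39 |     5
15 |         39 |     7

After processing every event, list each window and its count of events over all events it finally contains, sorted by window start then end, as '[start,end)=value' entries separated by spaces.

i=0 t=4 v=9: → [4,11),[2,9),[0,7); WM=−∞
i=1 t=9 v=2: → [8,15),[6,13),[4,11); WM=−∞
i=2 t=12 v=5: → [12,19),[10,17),[8,15),[6,13); WM=11; [0,7) fires=1 [2,9) fires=1 [4,11) fires=2
i=3 t=2 v=4: DROP (t<11-2); WM=11
i=4 t=16 v=1: → [16,23),[14,21),[12,19),[10,17); WM=11
i=5 t=17 v=9: → [16,23),[14,21),[12,19); WM=16; [6,13) fires=2 [8,15) fires=2
i=6 t=20 v=6: → [20,27),[18,25),[16,23),[14,21); WM=16
i=7 t=22 v=7: → [22,29),[20,27),[18,25),[16,23); WM=16
i=8 t=24 v=9: → [24,31),[22,29),[20,27),[18,25); WM=23; [10,17) fires=2 [12,19) fires=3 [14,21) fires=3 [16,23) fires=4
i=9 t=36 v=2: → [36,43),[34,41),[32,39),[30,37); WM=23
i=10 t=21 v=9: → [20,27),[18,25),[16,23); WM=23
i=11 t=36 v=7: → [36,43),[34,41),[32,39),[30,37); WM=35; [18,25) fires=4 [20,27) fires=4 [22,29) fires=2 [24,31) fires=1
i=12 t=23 v=6: DROP (t<35-2); WM=35
i=13 t=33 v=5: → [32,39),[30,37),[28,35); WM=35; [28,35) fires=1
i=14 t=39 v=5: → [38,45),[36,43),[34,41); WM=38; [30,37) fires=3
i=15 t=39 v=7: → [38,45),[36,43),[34,41); WM=38

[0,7)=1 [2,9)=1 [4,11)=2 [6,13)=2 [8,15)=2 [10,17)=2 [12,19)=3 [14,21)=3 [16,23)=5 [18,25)=4 [20,27)=4 [22,29)=2 [24,31)=1 [28,35)=1 [30,37)=3 [32,39)=3 [34,41)=4 [36,43)=4 [38,45)=2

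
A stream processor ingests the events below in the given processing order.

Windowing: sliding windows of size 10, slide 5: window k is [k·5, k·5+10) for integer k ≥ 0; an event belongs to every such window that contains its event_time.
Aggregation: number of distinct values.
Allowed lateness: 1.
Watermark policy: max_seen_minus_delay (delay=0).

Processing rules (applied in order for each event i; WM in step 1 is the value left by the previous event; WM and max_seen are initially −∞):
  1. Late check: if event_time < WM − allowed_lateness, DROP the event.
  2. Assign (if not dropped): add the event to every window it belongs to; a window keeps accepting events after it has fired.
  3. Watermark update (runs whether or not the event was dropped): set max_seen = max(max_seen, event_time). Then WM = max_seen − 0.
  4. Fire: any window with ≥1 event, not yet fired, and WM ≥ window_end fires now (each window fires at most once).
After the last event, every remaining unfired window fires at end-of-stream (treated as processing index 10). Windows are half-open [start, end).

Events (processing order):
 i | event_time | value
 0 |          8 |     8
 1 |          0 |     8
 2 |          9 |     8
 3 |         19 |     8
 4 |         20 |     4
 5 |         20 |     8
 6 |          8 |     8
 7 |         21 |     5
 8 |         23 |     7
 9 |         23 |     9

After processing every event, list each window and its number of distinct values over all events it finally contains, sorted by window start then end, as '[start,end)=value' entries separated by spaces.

i=0 t=8 v=8: → [5,15),[0,10); WM=8
i=1 t=0 v=8: DROP (t<8-1); WM=8
i=2 t=9 v=8: → [5,15),[0,10); WM=9
i=3 t=19 v=8: → [15,25),[10,20); WM=19; [0,10) fires=1 [5,15) fires=1
i=4 t=20 v=4: → [20,30),[15,25); WM=20; [10,20) fires=1
i=5 t=20 v=8: → [20,30),[15,25); WM=20
i=6 t=8 v=8: DROP (t<20-1); WM=20
i=7 t=21 v=5: → [20,30),[15,25); WM=21
i=8 t=23 v=7: → [20,30),[15,25); WM=23
i=9 t=23 v=9: → [20,30),[15,25); WM=23

[0,10)=1 [5,15)=1 [10,20)=1 [15,25)=5 [20,30)=5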